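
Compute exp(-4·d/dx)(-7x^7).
- 7 x^{7} + 196 x^{6} - 2352 x^{5} + 15680 x^{4} - 62720 x^{3} + 150528 x^{2} - 200704 x + 114688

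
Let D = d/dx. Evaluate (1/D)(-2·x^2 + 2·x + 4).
- \frac{2 x^{3}}{3} + x^{2} + 4 x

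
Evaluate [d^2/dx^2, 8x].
16\frac{d}{dx}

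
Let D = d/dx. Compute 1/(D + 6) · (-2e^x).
- \frac{2 e^{x}}{7}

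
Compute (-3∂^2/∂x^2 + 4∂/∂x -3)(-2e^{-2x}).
46 e^{- 2 x}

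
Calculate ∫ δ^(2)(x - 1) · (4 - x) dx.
0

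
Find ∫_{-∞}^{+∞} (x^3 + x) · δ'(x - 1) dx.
-4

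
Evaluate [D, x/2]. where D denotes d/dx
\frac{1}{2}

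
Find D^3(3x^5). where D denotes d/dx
180 x^{2}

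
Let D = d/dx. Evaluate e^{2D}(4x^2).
4 x^{2} + 16 x + 16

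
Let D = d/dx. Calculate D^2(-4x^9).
- 288 x^{7}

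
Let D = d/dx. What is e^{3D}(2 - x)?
- x - 1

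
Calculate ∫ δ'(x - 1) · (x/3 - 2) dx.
- \frac{1}{3}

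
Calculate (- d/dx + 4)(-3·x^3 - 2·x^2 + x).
- 12 x^{3} + x^{2} + 8 x - 1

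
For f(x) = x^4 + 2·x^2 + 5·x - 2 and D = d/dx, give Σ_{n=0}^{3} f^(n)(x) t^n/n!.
4 t^{3} x + t^{2} \left(6 x^{2} + 2\right) + t \left(4 x^{3} + 4 x + 5\right) + x^{4} + 2 x^{2} + 5 x - 2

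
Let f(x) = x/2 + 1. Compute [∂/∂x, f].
\frac{1}{2}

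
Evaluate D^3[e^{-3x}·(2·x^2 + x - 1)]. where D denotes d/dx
9 \left(- 6 x^{2} + 9 x + 2\right) e^{- 3 x}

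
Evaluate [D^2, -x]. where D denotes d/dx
-2D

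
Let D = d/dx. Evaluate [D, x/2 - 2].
\frac{1}{2}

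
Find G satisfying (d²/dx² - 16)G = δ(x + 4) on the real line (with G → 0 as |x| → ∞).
-\frac{e^{-4|x + 4|}}{8}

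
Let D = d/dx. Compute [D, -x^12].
- 12 x^{11}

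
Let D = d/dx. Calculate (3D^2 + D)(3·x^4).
12 x^{2} \left(x + 9\right)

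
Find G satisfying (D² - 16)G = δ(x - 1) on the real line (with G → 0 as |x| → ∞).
-\frac{e^{-4|x - 1|}}{8}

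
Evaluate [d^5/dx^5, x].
5\frac{d^{4}}{dx^{4}}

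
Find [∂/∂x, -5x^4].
- 20 x^{3}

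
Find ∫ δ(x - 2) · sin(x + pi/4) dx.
\sin{\left(\frac{\pi}{4} + 2 \right)}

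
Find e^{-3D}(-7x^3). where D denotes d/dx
- 7 x^{3} + 63 x^{2} - 189 x + 189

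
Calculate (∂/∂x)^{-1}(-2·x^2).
- \frac{2 x^{3}}{3}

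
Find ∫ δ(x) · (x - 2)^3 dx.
-8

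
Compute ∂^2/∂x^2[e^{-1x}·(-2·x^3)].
2 x \left(- x^{2} + 6 x - 6\right) e^{- x}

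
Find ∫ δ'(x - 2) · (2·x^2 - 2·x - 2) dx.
-6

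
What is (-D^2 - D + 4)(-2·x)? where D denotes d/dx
2 - 8 x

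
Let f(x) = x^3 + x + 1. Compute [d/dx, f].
3 x^{2} + 1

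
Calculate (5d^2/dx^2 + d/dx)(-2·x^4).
8 x^{2} \left(- x - 15\right)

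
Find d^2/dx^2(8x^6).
240 x^{4}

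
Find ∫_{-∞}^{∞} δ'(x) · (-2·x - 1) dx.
2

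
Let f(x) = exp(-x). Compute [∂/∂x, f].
- e^{- x}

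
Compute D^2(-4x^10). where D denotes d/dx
- 360 x^{8}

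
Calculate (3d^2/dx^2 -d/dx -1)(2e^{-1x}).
6 e^{- x}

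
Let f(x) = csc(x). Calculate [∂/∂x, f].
- \cot{\left(x \right)} \csc{\left(x \right)}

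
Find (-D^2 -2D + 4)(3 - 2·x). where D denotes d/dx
16 - 8 x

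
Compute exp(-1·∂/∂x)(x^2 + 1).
x^{2} - 2 x + 2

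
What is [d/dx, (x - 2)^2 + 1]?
2 x - 4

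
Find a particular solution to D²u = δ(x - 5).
\frac{|x - 5|}{2}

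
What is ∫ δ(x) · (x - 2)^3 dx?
-8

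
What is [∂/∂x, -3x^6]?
- 18 x^{5}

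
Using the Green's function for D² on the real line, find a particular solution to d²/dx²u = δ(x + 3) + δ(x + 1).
\frac{|x + 3|}{2} + \frac{|x + 1|}{2}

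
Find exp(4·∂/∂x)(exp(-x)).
e^{- x - 4}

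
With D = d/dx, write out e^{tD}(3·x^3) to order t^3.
3 t^{3} + 9 t^{2} x + 9 t x^{2} + 3 x^{3}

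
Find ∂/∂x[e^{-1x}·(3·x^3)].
3 x^{2} \left(3 - x\right) e^{- x}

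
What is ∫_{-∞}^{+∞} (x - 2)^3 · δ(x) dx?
-8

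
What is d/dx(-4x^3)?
- 12 x^{2}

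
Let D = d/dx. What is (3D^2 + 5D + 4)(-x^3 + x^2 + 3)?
- 4 x^{3} - 11 x^{2} - 8 x + 18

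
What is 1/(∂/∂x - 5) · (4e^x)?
- e^{x}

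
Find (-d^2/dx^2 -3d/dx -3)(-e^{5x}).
43 e^{5 x}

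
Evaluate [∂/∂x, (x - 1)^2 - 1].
2 x - 2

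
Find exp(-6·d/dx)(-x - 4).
2 - x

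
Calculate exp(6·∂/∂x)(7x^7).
7 x^{7} + 294 x^{6} + 5292 x^{5} + 52920 x^{4} + 317520 x^{3} + 1143072 x^{2} + 2286144 x + 1959552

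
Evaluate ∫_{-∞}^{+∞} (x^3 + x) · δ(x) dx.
0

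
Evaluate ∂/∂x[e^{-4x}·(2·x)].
2 \left(1 - 4 x\right) e^{- 4 x}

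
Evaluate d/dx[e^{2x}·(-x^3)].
x^{2} \left(- 2 x - 3\right) e^{2 x}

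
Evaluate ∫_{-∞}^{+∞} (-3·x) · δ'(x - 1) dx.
3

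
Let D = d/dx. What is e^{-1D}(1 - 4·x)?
5 - 4 x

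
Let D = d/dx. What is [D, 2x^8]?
16 x^{7}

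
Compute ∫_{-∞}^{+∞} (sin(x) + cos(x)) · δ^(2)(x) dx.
-1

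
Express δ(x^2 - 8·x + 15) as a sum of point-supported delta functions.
\frac{\delta(x - 3) + \delta(x - 5)}{2}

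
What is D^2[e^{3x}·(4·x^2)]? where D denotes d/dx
\left(36 x^{2} + 48 x + 8\right) e^{3 x}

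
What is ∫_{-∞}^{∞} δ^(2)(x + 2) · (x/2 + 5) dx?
0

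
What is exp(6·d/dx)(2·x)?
2 x + 12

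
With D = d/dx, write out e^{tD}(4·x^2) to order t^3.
4 t^{2} + 8 t x + 4 x^{2}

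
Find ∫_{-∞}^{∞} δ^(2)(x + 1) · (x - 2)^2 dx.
2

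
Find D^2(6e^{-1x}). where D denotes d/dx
6 e^{- x}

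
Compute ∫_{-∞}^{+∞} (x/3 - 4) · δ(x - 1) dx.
- \frac{11}{3}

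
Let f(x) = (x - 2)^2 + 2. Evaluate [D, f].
2 x - 4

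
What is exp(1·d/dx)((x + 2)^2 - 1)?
x^{2} + 6 x + 8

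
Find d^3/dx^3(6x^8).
2016 x^{5}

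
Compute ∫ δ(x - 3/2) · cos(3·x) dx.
\cos{\left(\frac{9}{2} \right)}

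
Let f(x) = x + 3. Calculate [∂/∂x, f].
1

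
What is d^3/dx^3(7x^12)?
9240 x^{9}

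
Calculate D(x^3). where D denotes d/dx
3 x^{2}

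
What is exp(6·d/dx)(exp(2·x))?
e^{2 x + 12}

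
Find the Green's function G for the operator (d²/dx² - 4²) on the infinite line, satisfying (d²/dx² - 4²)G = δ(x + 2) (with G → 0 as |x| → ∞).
-\frac{e^{-4|x + 2|}}{8}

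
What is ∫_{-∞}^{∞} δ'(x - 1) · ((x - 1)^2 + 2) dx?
0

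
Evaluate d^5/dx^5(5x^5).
600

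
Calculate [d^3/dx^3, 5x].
15\frac{d^{2}}{dx^{2}}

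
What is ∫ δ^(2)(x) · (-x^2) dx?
-2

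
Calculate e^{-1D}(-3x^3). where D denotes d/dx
- 3 x^{3} + 9 x^{2} - 9 x + 3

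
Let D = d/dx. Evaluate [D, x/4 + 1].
\frac{1}{4}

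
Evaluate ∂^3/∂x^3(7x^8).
2352 x^{5}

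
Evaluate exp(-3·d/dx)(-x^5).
- x^{5} + 15 x^{4} - 90 x^{3} + 270 x^{2} - 405 x + 243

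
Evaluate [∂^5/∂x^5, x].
5\frac{d^{4}}{dx^{4}}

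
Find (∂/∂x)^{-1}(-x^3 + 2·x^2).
- \frac{x^{4}}{4} + \frac{2 x^{3}}{3}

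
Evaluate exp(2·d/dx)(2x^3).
2 x^{3} + 12 x^{2} + 24 x + 16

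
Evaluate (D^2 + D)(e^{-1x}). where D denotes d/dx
0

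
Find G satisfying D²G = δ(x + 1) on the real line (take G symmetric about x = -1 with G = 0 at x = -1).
\frac{|x + 1|}{2}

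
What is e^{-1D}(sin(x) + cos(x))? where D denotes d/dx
\sqrt{2} \cos{\left(- x + \frac{\pi}{4} + 1 \right)}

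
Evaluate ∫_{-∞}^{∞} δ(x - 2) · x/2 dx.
1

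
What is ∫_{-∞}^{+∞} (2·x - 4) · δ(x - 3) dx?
2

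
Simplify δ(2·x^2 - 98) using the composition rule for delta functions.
\frac{\delta(x - 7) + \delta(x + 7)}{28}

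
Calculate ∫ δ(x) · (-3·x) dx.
0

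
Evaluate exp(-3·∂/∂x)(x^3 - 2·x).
x^{3} - 9 x^{2} + 25 x - 21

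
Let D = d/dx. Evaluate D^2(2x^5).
40 x^{3}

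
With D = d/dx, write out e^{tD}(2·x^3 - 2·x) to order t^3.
2 t^{3} + 6 t^{2} x + 2 t \left(3 x^{2} - 1\right) + 2 x^{3} - 2 x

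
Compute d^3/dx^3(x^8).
336 x^{5}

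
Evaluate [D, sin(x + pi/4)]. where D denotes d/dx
\cos{\left(x + \frac{\pi}{4} \right)}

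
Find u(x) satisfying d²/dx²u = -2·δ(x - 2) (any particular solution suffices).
-|x - 2|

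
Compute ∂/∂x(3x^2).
6 x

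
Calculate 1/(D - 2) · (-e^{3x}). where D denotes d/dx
- e^{3 x}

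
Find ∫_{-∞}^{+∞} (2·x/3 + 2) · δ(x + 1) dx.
\frac{4}{3}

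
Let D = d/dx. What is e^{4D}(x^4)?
x^{4} + 16 x^{3} + 96 x^{2} + 256 x + 256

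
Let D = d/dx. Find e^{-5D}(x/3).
\frac{x}{3} - \frac{5}{3}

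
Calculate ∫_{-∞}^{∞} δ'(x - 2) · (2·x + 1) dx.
-2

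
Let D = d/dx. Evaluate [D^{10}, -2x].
-20D^{9}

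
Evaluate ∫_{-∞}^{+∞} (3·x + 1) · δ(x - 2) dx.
7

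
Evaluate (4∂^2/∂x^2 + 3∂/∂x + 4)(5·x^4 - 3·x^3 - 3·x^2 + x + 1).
20 x^{4} + 48 x^{3} + 201 x^{2} - 86 x - 17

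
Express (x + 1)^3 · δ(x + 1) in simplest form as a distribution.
0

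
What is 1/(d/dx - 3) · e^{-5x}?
- \frac{e^{- 5 x}}{8}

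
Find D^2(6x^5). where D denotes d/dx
120 x^{3}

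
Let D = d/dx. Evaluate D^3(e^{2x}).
8 e^{2 x}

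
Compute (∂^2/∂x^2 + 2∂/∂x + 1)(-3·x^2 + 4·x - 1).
- 3 x^{2} - 8 x + 1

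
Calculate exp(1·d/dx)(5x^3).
5 x^{3} + 15 x^{2} + 15 x + 5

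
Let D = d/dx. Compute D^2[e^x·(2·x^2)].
2 \left(x^{2} + 4 x + 2\right) e^{x}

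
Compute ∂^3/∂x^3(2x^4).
48 x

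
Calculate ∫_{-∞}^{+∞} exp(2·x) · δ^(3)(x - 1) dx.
- 8 e^{2}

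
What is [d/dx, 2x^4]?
8 x^{3}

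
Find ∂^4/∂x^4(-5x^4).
-120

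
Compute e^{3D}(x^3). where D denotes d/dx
x^{3} + 9 x^{2} + 27 x + 27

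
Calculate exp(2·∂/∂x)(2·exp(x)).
2 e^{x + 2}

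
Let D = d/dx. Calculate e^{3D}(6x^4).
6 x^{4} + 72 x^{3} + 324 x^{2} + 648 x + 486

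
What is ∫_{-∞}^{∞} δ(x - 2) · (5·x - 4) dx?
6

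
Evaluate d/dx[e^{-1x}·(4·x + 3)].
\left(1 - 4 x\right) e^{- x}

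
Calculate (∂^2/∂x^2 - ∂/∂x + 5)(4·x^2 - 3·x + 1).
20 x^{2} - 23 x + 16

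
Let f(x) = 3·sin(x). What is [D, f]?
3 \cos{\left(x \right)}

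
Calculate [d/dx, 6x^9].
54 x^{8}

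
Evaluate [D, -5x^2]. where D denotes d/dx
- 10 x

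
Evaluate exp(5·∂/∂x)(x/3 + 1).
\frac{x}{3} + \frac{8}{3}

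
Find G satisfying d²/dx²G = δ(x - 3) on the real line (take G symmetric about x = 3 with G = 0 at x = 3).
\frac{|x - 3|}{2}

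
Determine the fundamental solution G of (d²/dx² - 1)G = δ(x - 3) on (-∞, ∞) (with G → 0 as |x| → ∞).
-\frac{e^{-|x - 3|}}{2}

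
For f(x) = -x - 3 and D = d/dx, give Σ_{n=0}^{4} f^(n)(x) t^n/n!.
- t - x - 3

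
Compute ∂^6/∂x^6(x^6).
720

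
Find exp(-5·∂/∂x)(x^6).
x^{6} - 30 x^{5} + 375 x^{4} - 2500 x^{3} + 9375 x^{2} - 18750 x + 15625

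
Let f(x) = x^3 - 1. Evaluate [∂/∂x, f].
3 x^{2}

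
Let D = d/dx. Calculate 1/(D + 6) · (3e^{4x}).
\frac{3 e^{4 x}}{10}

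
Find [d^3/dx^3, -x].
-3\frac{d^{2}}{dx^{2}}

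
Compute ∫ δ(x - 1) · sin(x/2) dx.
\sin{\left(\frac{1}{2} \right)}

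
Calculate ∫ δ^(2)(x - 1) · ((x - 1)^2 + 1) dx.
2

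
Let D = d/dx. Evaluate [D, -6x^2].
- 12 x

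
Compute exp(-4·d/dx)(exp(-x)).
e^{4 - x}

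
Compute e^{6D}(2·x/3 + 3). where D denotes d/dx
\frac{2 x}{3} + 7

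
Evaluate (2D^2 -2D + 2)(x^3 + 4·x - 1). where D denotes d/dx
2 x^{3} - 6 x^{2} + 20 x - 10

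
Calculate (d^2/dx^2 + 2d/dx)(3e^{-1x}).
- 3 e^{- x}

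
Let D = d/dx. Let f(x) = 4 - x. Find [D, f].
-1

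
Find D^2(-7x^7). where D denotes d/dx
- 294 x^{5}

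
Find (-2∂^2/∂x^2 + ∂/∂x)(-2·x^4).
8 x^{2} \left(6 - x\right)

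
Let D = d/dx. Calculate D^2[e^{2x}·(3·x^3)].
6 x \left(2 x^{2} + 6 x + 3\right) e^{2 x}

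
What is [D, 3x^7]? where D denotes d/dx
21 x^{6}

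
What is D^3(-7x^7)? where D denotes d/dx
- 1470 x^{4}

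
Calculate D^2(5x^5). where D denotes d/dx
100 x^{3}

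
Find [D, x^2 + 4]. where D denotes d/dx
2 x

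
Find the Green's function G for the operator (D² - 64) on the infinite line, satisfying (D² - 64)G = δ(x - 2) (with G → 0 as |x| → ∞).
-\frac{e^{-8|x - 2|}}{16}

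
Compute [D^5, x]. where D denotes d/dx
5D^{4}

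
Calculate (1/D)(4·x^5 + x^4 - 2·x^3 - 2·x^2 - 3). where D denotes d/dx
\frac{2 x^{6}}{3} + \frac{x^{5}}{5} - \frac{x^{4}}{2} - \frac{2 x^{3}}{3} - 3 x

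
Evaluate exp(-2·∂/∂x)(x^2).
x^{2} - 4 x + 4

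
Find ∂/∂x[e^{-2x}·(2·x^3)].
x^{2} \left(6 - 4 x\right) e^{- 2 x}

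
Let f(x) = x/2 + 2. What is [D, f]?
\frac{1}{2}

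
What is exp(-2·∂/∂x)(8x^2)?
8 x^{2} - 32 x + 32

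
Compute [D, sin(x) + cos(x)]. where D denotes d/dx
- \sin{\left(x \right)} + \cos{\left(x \right)}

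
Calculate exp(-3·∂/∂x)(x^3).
x^{3} - 9 x^{2} + 27 x - 27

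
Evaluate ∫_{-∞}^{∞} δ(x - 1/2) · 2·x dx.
1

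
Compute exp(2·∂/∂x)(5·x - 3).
5 x + 7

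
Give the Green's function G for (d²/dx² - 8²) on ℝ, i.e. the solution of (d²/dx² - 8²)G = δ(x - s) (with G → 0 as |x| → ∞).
-\frac{e^{-8|x-s|}}{16}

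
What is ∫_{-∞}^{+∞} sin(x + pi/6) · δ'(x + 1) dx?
- \sin{\left(1 + \frac{\pi}{3} \right)}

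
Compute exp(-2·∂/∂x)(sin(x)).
\sin{\left(x - 2 \right)}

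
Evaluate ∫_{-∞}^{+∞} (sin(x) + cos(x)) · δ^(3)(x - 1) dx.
- \sin{\left(1 \right)} + \cos{\left(1 \right)}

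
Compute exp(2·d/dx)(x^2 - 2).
x^{2} + 4 x + 2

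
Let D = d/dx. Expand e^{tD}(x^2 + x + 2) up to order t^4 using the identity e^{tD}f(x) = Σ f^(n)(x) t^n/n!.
t^{2} + t \left(2 x + 1\right) + x^{2} + x + 2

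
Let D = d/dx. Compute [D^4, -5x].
-20D^{3}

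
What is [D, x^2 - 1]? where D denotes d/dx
2 x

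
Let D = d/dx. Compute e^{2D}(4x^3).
4 x^{3} + 24 x^{2} + 48 x + 32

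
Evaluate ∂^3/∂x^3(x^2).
0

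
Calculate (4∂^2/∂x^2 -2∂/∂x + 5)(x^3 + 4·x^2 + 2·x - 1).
5 x^{3} + 14 x^{2} + 18 x + 23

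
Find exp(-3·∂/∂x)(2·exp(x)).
2 e^{x - 3}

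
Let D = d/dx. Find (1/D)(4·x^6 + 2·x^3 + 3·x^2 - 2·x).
\frac{4 x^{7}}{7} + \frac{x^{4}}{2} + x^{3} - x^{2}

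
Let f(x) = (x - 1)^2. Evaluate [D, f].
2 x - 2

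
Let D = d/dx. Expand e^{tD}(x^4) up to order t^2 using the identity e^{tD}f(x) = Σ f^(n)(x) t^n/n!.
x^{2} \left(6 t^{2} + 4 t x + x^{2}\right)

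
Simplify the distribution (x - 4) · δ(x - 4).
0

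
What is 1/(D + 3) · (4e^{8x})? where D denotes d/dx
\frac{4 e^{8 x}}{11}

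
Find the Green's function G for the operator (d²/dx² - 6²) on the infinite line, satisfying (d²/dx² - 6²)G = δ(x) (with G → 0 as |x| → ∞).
-\frac{e^{-6|x|}}{12}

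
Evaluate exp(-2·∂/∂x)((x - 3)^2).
x^{2} - 10 x + 25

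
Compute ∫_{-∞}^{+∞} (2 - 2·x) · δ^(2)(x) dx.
0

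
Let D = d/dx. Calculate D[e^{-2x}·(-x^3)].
x^{2} \left(2 x - 3\right) e^{- 2 x}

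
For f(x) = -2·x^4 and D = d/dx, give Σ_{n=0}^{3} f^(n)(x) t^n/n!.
2 x \left(- 4 t^{3} - 6 t^{2} x - 4 t x^{2} - x^{3}\right)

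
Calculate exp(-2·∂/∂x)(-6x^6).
- 6 x^{6} + 72 x^{5} - 360 x^{4} + 960 x^{3} - 1440 x^{2} + 1152 x - 384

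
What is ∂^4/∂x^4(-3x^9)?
- 9072 x^{5}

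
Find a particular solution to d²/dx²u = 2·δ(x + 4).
|x + 4|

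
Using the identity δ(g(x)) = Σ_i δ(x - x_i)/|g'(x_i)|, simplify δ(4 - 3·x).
\frac{\delta(x - 4/3)}{3}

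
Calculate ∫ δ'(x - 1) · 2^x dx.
- \log{\left(4 \right)}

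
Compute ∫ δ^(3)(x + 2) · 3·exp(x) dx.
- \frac{3}{e^{2}}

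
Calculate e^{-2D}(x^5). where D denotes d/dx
x^{5} - 10 x^{4} + 40 x^{3} - 80 x^{2} + 80 x - 32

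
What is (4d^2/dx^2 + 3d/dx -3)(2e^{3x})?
84 e^{3 x}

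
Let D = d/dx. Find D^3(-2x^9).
- 1008 x^{6}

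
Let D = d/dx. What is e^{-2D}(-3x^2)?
- 3 x^{2} + 12 x - 12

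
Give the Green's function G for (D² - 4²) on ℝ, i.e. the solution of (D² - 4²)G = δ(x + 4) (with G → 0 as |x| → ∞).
-\frac{e^{-4|x + 4|}}{8}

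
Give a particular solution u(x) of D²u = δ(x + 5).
\frac{|x + 5|}{2}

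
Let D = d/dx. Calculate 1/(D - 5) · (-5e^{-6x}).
\frac{5 e^{- 6 x}}{11}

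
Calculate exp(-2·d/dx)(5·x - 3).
5 x - 13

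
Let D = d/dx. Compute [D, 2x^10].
20 x^{9}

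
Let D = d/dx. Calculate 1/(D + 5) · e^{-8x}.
- \frac{e^{- 8 x}}{3}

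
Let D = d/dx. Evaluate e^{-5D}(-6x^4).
- 6 x^{4} + 120 x^{3} - 900 x^{2} + 3000 x - 3750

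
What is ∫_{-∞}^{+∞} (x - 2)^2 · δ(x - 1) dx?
1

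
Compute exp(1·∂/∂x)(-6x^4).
- 6 x^{4} - 24 x^{3} - 36 x^{2} - 24 x - 6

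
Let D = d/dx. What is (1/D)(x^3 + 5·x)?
\frac{x^{4}}{4} + \frac{5 x^{2}}{2}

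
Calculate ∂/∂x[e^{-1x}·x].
\left(1 - x\right) e^{- x}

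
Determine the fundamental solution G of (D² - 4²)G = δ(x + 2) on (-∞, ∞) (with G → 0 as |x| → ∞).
-\frac{e^{-4|x + 2|}}{8}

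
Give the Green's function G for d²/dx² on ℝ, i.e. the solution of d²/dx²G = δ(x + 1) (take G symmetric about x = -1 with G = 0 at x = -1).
\frac{|x + 1|}{2}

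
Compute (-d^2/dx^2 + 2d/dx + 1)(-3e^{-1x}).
6 e^{- x}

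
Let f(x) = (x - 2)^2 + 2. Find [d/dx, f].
2 x - 4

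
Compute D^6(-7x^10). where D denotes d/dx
- 1058400 x^{4}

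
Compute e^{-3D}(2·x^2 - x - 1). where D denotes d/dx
2 x^{2} - 13 x + 20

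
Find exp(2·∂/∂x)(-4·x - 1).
- 4 x - 9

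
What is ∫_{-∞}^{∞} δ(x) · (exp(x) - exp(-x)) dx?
0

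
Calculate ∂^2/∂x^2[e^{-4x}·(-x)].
8 \left(1 - 2 x\right) e^{- 4 x}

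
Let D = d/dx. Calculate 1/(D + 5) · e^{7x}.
\frac{e^{7 x}}{12}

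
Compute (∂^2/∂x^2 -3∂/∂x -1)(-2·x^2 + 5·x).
2 x^{2} + 7 x - 19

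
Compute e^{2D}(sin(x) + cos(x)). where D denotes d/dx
\sqrt{2} \sin{\left(x + \frac{\pi}{4} + 2 \right)}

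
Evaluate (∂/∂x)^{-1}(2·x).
x^{2}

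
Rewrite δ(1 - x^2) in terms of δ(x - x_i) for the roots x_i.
\frac{\delta(x - 1) + \delta(x + 1)}{2}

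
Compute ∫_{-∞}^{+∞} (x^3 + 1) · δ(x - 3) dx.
28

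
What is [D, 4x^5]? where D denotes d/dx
20 x^{4}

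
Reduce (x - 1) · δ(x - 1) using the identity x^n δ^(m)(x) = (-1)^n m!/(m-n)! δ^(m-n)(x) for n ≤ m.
0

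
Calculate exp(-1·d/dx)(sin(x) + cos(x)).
\sqrt{2} \cos{\left(- x + \frac{\pi}{4} + 1 \right)}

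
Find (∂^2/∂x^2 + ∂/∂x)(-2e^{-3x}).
- 12 e^{- 3 x}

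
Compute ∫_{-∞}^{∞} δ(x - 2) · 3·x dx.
6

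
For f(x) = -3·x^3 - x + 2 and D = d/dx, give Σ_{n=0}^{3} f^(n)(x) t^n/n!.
- 3 t^{3} - 9 t^{2} x - t \left(9 x^{2} + 1\right) - 3 x^{3} - x + 2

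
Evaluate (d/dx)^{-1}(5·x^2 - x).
\frac{5 x^{3}}{3} - \frac{x^{2}}{2}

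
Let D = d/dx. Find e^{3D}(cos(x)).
\cos{\left(x + 3 \right)}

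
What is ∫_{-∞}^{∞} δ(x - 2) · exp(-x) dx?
e^{-2}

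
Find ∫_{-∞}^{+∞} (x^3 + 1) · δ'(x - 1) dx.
-3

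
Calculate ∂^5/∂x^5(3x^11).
166320 x^{6}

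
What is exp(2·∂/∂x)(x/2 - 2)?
\frac{x}{2} - 1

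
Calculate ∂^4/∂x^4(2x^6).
720 x^{2}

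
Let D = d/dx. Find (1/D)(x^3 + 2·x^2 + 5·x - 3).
\frac{x^{4}}{4} + \frac{2 x^{3}}{3} + \frac{5 x^{2}}{2} - 3 x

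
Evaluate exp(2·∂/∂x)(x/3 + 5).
\frac{x}{3} + \frac{17}{3}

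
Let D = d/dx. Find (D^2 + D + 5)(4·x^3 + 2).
20 x^{3} + 12 x^{2} + 24 x + 10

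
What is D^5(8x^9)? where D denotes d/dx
120960 x^{4}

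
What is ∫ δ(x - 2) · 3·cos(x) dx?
3 \cos{\left(2 \right)}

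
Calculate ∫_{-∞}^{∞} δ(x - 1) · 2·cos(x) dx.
2 \cos{\left(1 \right)}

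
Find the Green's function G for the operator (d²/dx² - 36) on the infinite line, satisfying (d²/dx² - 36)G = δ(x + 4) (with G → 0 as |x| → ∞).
-\frac{e^{-6|x + 4|}}{12}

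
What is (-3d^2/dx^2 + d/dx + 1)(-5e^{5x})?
345 e^{5 x}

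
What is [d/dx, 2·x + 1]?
2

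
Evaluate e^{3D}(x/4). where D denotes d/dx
\frac{x}{4} + \frac{3}{4}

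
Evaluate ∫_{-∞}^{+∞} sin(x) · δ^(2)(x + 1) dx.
\sin{\left(1 \right)}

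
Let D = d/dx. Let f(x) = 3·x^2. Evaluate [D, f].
6 x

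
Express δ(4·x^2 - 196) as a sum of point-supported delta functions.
\frac{\delta(x - 7) + \delta(x + 7)}{56}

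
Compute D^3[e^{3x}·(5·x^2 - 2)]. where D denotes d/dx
\left(135 x^{2} + 270 x + 36\right) e^{3 x}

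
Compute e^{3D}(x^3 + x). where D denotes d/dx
x^{3} + 9 x^{2} + 28 x + 30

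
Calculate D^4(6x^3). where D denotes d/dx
0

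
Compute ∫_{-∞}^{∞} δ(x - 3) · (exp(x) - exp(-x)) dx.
2 \sinh{\left(3 \right)}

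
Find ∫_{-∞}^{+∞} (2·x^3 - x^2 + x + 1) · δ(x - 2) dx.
15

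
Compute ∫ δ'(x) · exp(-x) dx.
1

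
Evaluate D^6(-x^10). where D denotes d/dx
- 151200 x^{4}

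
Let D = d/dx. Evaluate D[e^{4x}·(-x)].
\left(- 4 x - 1\right) e^{4 x}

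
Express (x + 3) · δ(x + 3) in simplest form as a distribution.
0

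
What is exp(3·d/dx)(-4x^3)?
- 4 x^{3} - 36 x^{2} - 108 x - 108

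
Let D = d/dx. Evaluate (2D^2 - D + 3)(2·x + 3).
6 x + 7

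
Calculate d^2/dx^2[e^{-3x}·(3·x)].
9 \left(3 x - 2\right) e^{- 3 x}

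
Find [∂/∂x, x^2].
2 x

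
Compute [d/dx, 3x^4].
12 x^{3}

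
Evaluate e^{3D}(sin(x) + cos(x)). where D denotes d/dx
\sqrt{2} \sin{\left(x + \frac{\pi}{4} + 3 \right)}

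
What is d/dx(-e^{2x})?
- 2 e^{2 x}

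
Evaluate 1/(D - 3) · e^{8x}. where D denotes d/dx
\frac{e^{8 x}}{5}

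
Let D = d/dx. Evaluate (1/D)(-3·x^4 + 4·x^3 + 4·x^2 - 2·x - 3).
- \frac{3 x^{5}}{5} + x^{4} + \frac{4 x^{3}}{3} - x^{2} - 3 x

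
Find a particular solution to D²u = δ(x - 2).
\frac{|x - 2|}{2}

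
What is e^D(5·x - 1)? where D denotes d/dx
5 x + 4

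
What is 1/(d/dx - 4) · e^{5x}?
e^{5 x}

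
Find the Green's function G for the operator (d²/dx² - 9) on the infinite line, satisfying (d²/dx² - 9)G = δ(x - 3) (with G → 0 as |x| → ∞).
-\frac{e^{-3|x - 3|}}{6}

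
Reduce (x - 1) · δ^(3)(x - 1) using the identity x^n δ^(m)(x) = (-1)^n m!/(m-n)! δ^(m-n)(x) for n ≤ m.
-3\delta^{(2)}(x - 1)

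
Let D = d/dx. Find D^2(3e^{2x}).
12 e^{2 x}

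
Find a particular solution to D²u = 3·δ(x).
\frac{3|x|}{2}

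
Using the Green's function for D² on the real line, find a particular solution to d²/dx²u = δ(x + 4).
\frac{|x + 4|}{2}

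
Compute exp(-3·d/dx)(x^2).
x^{2} - 6 x + 9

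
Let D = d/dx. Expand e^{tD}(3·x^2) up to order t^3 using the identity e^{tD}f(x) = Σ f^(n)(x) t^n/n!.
3 t^{2} + 6 t x + 3 x^{2}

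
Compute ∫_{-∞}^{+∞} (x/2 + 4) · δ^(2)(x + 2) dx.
0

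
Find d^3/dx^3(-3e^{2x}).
- 24 e^{2 x}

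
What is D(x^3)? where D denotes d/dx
3 x^{2}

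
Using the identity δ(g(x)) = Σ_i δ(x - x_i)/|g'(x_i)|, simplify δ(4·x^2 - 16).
\frac{\delta(x - 2) + \delta(x + 2)}{16}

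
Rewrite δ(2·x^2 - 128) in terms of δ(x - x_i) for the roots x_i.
\frac{\delta(x - 8) + \delta(x + 8)}{32}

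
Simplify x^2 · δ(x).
0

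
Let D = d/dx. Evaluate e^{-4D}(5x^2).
5 x^{2} - 40 x + 80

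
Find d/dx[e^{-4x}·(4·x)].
4 \left(1 - 4 x\right) e^{- 4 x}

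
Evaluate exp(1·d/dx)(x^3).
x^{3} + 3 x^{2} + 3 x + 1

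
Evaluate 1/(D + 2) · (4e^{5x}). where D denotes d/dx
\frac{4 e^{5 x}}{7}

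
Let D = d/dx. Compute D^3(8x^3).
48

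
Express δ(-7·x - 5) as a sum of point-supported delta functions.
\frac{\delta(x + 5/7)}{7}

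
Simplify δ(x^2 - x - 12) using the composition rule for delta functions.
\frac{\delta(x - 4) + \delta(x + 3)}{7}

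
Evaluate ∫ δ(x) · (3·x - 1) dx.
-1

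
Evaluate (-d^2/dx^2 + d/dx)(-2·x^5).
10 x^{3} \left(4 - x\right)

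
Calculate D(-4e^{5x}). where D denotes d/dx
- 20 e^{5 x}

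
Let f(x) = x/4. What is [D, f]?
\frac{1}{4}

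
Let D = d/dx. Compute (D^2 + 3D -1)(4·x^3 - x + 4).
- 4 x^{3} + 36 x^{2} + 25 x - 7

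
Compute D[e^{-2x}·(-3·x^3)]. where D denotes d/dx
x^{2} \left(6 x - 9\right) e^{- 2 x}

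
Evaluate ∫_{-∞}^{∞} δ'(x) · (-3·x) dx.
3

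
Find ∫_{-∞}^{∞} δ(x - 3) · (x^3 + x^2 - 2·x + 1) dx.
31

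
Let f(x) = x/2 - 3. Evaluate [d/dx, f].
\frac{1}{2}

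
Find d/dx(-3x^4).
- 12 x^{3}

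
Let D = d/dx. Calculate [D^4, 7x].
28D^{3}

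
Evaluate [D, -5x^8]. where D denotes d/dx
- 40 x^{7}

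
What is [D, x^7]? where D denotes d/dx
7 x^{6}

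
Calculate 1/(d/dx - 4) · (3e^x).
- e^{x}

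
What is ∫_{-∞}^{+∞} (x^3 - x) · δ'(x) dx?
1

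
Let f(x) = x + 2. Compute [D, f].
1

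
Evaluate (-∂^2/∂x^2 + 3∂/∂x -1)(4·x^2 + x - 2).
- 4 x^{2} + 23 x - 3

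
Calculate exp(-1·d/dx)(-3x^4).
- 3 x^{4} + 12 x^{3} - 18 x^{2} + 12 x - 3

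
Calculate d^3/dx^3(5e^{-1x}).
- 5 e^{- x}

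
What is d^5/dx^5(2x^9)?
30240 x^{4}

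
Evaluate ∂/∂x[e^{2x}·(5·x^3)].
x^{2} \left(10 x + 15\right) e^{2 x}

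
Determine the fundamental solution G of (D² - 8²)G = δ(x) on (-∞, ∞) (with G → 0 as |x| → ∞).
-\frac{e^{-8|x|}}{16}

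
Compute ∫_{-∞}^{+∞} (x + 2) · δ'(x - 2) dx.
-1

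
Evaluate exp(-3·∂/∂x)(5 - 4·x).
17 - 4 x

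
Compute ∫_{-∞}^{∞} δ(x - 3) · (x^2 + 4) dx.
13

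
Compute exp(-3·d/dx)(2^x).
2^{x - 3}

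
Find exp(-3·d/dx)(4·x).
4 x - 12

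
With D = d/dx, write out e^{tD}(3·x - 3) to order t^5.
3 t + 3 x - 3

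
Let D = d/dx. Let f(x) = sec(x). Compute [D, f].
\tan{\left(x \right)} \sec{\left(x \right)}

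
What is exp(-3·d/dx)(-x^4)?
- x^{4} + 12 x^{3} - 54 x^{2} + 108 x - 81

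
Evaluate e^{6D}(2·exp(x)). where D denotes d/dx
2 e^{x + 6}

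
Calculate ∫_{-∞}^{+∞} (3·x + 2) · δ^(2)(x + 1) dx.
0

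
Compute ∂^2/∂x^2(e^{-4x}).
16 e^{- 4 x}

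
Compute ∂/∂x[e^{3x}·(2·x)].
\left(6 x + 2\right) e^{3 x}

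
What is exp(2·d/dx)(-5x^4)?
- 5 x^{4} - 40 x^{3} - 120 x^{2} - 160 x - 80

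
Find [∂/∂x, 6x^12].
72 x^{11}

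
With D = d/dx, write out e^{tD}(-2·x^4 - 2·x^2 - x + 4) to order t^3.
- 8 t^{3} x - t^{2} \left(12 x^{2} + 2\right) - t \left(8 x^{3} + 4 x + 1\right) - 2 x^{4} - 2 x^{2} - x + 4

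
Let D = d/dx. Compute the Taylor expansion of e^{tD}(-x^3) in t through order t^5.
- t^{3} - 3 t^{2} x - 3 t x^{2} - x^{3}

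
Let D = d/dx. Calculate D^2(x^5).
20 x^{3}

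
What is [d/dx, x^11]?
11 x^{10}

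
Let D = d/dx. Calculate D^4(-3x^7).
- 2520 x^{3}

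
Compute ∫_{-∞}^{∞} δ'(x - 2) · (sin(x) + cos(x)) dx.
- \cos{\left(2 \right)} + \sin{\left(2 \right)}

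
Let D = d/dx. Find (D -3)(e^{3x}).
0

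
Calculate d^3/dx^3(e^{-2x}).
- 8 e^{- 2 x}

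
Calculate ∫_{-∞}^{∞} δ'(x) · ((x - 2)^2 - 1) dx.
4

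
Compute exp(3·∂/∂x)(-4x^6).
- 4 x^{6} - 72 x^{5} - 540 x^{4} - 2160 x^{3} - 4860 x^{2} - 5832 x - 2916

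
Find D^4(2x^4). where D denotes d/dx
48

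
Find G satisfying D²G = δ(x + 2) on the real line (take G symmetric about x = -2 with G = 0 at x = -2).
\frac{|x + 2|}{2}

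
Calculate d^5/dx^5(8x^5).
960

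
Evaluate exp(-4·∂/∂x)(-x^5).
- x^{5} + 20 x^{4} - 160 x^{3} + 640 x^{2} - 1280 x + 1024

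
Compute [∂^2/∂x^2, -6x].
-12\frac{d}{dx}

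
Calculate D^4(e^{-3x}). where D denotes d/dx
81 e^{- 3 x}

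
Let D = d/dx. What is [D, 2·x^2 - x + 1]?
4 x - 1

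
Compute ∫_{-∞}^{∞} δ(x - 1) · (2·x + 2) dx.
4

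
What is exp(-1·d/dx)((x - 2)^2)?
x^{2} - 6 x + 9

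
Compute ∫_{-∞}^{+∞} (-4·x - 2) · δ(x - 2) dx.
-10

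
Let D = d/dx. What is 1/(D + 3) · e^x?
\frac{e^{x}}{4}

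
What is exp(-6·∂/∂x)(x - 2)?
x - 8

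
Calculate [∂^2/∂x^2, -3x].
-6\frac{d}{dx}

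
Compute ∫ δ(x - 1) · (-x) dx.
-1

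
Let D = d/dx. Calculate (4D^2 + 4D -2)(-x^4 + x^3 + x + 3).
2 x^{4} - 18 x^{3} - 36 x^{2} + 22 x - 2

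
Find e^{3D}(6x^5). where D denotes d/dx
6 x^{5} + 90 x^{4} + 540 x^{3} + 1620 x^{2} + 2430 x + 1458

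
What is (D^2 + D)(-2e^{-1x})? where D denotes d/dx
0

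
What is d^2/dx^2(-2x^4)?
- 24 x^{2}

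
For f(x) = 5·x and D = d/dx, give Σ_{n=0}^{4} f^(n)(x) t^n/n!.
5 t + 5 x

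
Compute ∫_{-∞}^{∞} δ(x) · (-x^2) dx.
0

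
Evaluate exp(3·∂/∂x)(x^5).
x^{5} + 15 x^{4} + 90 x^{3} + 270 x^{2} + 405 x + 243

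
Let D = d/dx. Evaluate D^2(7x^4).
84 x^{2}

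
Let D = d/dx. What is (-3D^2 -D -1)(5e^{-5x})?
- 355 e^{- 5 x}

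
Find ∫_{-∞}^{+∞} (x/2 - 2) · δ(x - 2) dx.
-1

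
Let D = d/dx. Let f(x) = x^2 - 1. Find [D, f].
2 x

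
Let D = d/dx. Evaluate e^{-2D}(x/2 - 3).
\frac{x}{2} - 4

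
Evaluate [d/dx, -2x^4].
- 8 x^{3}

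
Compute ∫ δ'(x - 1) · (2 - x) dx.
1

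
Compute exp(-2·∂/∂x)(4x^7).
4 x^{7} - 56 x^{6} + 336 x^{5} - 1120 x^{4} + 2240 x^{3} - 2688 x^{2} + 1792 x - 512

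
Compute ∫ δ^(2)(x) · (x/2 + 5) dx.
0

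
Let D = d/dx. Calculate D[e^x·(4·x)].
4 \left(x + 1\right) e^{x}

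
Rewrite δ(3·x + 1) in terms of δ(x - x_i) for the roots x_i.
\frac{\delta(x + 1/3)}{3}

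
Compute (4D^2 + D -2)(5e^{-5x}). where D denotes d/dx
465 e^{- 5 x}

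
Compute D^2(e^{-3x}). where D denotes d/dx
9 e^{- 3 x}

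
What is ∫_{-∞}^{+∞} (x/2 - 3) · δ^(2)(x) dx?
0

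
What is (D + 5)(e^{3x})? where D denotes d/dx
8 e^{3 x}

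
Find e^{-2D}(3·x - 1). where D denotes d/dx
3 x - 7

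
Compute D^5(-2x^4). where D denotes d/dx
0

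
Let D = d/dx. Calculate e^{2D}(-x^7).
- x^{7} - 14 x^{6} - 84 x^{5} - 280 x^{4} - 560 x^{3} - 672 x^{2} - 448 x - 128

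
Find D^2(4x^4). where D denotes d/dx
48 x^{2}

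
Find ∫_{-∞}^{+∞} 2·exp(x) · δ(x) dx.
2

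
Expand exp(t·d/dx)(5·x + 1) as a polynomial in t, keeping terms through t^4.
5 t + 5 x + 1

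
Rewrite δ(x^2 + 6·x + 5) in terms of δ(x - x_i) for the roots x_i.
\frac{\delta(x + 1) + \delta(x + 5)}{4}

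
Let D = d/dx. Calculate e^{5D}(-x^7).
- x^{7} - 35 x^{6} - 525 x^{5} - 4375 x^{4} - 21875 x^{3} - 65625 x^{2} - 109375 x - 78125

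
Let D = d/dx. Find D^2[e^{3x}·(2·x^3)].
6 x \left(3 x^{2} + 6 x + 2\right) e^{3 x}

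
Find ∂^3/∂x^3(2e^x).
2 e^{x}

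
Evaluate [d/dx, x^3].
3 x^{2}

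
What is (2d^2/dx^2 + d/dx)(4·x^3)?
12 x \left(x + 4\right)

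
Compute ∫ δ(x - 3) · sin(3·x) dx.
\sin{\left(9 \right)}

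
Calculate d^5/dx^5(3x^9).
45360 x^{4}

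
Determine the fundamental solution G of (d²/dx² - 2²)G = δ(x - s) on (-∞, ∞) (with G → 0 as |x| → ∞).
-\frac{e^{-2|x-s|}}{4}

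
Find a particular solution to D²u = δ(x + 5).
\frac{|x + 5|}{2}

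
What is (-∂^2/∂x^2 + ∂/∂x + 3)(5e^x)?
15 e^{x}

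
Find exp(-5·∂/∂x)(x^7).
x^{7} - 35 x^{6} + 525 x^{5} - 4375 x^{4} + 21875 x^{3} - 65625 x^{2} + 109375 x - 78125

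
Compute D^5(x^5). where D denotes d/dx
120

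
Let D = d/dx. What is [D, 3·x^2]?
6 x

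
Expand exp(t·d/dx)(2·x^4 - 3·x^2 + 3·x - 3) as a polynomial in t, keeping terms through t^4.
2 t^{4} + 8 t^{3} x + t^{2} \left(12 x^{2} - 3\right) + t \left(8 x^{3} - 6 x + 3\right) + 2 x^{4} - 3 x^{2} + 3 x - 3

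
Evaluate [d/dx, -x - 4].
-1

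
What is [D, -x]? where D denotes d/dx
-1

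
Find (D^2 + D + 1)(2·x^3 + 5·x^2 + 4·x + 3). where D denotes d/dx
2 x^{3} + 11 x^{2} + 26 x + 17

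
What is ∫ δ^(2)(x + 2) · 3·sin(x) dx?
3 \sin{\left(2 \right)}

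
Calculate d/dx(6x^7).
42 x^{6}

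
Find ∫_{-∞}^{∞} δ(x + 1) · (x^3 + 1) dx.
0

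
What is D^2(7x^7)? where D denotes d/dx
294 x^{5}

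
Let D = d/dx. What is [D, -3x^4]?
- 12 x^{3}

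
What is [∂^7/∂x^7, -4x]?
-28\frac{d^{6}}{dx^{6}}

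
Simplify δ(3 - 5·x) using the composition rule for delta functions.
\frac{\delta(x - 3/5)}{5}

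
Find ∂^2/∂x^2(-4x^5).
- 80 x^{3}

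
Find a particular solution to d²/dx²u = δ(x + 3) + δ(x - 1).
\frac{|x + 3|}{2} + \frac{|x - 1|}{2}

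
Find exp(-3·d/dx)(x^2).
x^{2} - 6 x + 9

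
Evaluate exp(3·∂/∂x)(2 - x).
- x - 1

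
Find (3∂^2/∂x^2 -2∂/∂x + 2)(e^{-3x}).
35 e^{- 3 x}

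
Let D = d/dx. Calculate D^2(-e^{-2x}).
- 4 e^{- 2 x}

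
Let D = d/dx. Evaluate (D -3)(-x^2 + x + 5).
3 x^{2} - 5 x - 14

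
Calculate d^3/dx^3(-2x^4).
- 48 x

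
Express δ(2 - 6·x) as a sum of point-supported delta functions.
\frac{\delta(x - 1/3)}{6}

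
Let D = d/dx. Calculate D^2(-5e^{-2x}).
- 20 e^{- 2 x}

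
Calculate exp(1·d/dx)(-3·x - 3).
- 3 x - 6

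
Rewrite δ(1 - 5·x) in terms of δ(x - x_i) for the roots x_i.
\frac{\delta(x - 1/5)}{5}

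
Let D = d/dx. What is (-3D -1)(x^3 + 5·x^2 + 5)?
- x^{3} - 14 x^{2} - 30 x - 5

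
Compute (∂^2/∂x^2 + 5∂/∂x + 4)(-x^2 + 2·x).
- 4 x^{2} - 2 x + 8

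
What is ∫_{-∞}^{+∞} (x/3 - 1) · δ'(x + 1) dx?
- \frac{1}{3}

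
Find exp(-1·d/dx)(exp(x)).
e^{x - 1}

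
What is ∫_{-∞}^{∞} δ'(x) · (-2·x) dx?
2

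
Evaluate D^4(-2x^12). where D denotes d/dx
- 23760 x^{8}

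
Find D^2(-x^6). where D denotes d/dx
- 30 x^{4}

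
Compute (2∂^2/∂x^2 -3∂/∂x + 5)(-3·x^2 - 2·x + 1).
- 15 x^{2} + 8 x - 1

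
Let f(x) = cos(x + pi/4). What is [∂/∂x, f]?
- \sin{\left(x + \frac{\pi}{4} \right)}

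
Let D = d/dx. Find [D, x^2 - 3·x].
2 x - 3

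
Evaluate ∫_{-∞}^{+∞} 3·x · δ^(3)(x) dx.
0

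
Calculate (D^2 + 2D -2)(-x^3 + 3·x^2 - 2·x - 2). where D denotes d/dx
2 x^{3} - 12 x^{2} + 10 x + 6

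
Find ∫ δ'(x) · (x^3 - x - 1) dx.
1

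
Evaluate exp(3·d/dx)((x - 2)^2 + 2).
x^{2} + 2 x + 3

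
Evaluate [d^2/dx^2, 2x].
4\frac{d}{dx}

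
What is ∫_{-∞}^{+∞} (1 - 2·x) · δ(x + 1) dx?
3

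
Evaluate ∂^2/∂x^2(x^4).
12 x^{2}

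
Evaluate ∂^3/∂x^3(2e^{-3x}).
- 54 e^{- 3 x}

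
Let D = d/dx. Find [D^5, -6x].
-30D^{4}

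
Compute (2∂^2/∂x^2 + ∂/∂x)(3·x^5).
15 x^{3} \left(x + 8\right)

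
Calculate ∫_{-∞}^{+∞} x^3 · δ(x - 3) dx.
27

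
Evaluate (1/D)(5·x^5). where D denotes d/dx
\frac{5 x^{6}}{6}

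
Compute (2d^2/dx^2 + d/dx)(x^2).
2 x + 4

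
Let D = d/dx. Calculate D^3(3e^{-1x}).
- 3 e^{- x}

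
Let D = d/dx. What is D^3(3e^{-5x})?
- 375 e^{- 5 x}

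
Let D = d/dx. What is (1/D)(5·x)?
\frac{5 x^{2}}{2}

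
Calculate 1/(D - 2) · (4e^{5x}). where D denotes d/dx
\frac{4 e^{5 x}}{3}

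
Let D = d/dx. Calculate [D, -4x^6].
- 24 x^{5}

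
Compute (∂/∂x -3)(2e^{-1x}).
- 8 e^{- x}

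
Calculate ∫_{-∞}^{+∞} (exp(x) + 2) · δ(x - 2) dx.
2 + e^{2}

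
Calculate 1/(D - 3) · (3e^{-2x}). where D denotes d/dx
- \frac{3 e^{- 2 x}}{5}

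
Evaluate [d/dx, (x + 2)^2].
2 x + 4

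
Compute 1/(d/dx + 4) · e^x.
\frac{e^{x}}{5}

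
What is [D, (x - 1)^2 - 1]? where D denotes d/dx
2 x - 2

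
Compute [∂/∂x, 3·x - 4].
3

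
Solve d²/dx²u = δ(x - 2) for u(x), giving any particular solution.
\frac{|x - 2|}{2}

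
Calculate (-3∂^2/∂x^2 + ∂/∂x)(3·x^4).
12 x^{2} \left(x - 9\right)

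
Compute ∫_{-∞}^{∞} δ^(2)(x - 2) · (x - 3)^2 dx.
2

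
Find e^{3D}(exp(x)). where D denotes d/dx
e^{x + 3}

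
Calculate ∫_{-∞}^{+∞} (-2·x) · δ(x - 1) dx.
-2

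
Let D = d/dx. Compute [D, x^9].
9 x^{8}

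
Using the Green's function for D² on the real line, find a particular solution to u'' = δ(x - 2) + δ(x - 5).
\frac{|x - 2|}{2} + \frac{|x - 5|}{2}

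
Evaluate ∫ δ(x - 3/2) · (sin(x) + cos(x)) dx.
\sqrt{2} \sin{\left(\frac{\pi}{4} + \frac{3}{2} \right)}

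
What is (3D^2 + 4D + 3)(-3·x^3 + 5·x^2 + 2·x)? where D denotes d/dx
- 9 x^{3} - 21 x^{2} - 8 x + 38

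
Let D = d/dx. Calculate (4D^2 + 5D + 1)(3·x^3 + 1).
3 x^{3} + 45 x^{2} + 72 x + 1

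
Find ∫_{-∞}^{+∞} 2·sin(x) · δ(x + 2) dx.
- 2 \sin{\left(2 \right)}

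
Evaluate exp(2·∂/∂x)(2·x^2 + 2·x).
2 x^{2} + 10 x + 12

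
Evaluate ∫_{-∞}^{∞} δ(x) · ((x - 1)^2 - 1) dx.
0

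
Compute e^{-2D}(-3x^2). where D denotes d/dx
- 3 x^{2} + 12 x - 12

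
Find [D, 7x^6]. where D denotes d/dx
42 x^{5}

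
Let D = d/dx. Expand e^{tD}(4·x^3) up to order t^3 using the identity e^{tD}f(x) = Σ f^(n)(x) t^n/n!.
4 t^{3} + 12 t^{2} x + 12 t x^{2} + 4 x^{3}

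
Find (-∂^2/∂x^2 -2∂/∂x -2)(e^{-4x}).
- 10 e^{- 4 x}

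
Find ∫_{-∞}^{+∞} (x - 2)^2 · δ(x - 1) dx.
1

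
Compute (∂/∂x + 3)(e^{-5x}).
- 2 e^{- 5 x}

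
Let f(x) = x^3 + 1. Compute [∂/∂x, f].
3 x^{2}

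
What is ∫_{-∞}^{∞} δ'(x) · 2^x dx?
- \log{\left(2 \right)}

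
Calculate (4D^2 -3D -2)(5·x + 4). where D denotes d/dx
- 10 x - 23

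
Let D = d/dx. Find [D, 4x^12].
48 x^{11}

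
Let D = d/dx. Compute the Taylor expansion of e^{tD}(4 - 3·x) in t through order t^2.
- 3 t - 3 x + 4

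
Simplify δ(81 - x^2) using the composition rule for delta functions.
\frac{\delta(x - 9) + \delta(x + 9)}{18}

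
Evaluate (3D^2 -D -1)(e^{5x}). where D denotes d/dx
69 e^{5 x}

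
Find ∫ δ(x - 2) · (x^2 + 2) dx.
6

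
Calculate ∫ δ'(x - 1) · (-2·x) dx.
2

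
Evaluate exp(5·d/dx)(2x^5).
2 x^{5} + 50 x^{4} + 500 x^{3} + 2500 x^{2} + 6250 x + 6250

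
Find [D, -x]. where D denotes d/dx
-1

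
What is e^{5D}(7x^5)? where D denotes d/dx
7 x^{5} + 175 x^{4} + 1750 x^{3} + 8750 x^{2} + 21875 x + 21875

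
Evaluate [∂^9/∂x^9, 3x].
27\frac{d^{8}}{dx^{8}}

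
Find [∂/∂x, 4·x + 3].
4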